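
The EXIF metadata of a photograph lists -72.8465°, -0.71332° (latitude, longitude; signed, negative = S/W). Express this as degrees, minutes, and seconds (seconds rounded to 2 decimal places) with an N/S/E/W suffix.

Latitude is negative → S; |value| = 72.846500
Latitude: 0.846500 × 60 = 50.79000′ → 50′, remainder × 60 = 47.4000″
Longitude is negative → W; |value| = 0.713320
Longitude: 0.713320 × 60 = 42.79920′ → 42′, remainder × 60 = 47.9520″

72°50′47.40″ S, 0°42′47.95″ W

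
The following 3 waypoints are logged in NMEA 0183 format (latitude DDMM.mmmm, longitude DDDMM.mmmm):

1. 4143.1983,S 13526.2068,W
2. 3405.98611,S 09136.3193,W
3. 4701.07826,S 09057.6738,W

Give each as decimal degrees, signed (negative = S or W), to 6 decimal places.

1. -41.719972, -135.436780
2. -34.099769, -91.605322
3. -47.017971, -90.961230

Point 1:
  Lat: degrees = first 2 digits = 41, minutes = 43.1983; 41 + 43.1983/60 = 41.7199717
  S → negative
  Longitude: split at 3 digits → 135° and 26.2068′; 135 + 26.2068/60 = 135.4367800
  hemisphere W, so the sign is −
Point 2:
  Lat: degrees = first 2 digits = 34, minutes = 5.98611; 34 + 5.98611/60 = 34.0997685
  hemisphere S, so the sign is −
  Longitude: split at 3 digits → 091° and 36.3193′; 91 + 36.3193/60 = 91.6053217
  W → negative
Point 3:
  Lat: split at 2 digits → 47° and 1.07826′; 47 + 1.07826/60 = 47.0179710
  S → negative
  Longitude: split at 3 digits → 090° and 57.6738′; 90 + 57.6738/60 = 90.9612300
  W ⇒ negate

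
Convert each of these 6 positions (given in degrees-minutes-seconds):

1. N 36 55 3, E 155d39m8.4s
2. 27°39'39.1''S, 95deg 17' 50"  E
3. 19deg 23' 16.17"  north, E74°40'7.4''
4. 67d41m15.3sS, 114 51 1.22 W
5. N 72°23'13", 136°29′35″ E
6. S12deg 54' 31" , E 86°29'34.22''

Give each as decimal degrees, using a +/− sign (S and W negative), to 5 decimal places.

1. 36.91750, 155.65233
2. -27.66086, 95.29722
3. 19.38783, 74.66872
4. -67.68758, -114.85034
5. 72.38694, 136.49306
6. -12.90861, 86.49284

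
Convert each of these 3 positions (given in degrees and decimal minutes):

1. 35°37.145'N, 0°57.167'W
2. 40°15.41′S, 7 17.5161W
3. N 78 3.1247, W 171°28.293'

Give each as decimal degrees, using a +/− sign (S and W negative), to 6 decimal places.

1. 35.619083, -0.952783
2. -40.256833, -7.291935
3. 78.052078, -171.471550

Point 1:
  φ: 37.145′ = 0.619083°; total 35.6190833
  N → positive
  Longitude: 0 + 57.167/60 = 0.9527833
  W → negative
Point 2:
  Lat: 15.41′ = 0.256833°; total 40.2568333
  hemisphere S, so the sign is −
  λ: 17.5161′ = 0.291935°; total 7.2919350
  W → negative
Point 3:
  φ: 78 + 3.1247/60 = 78.0520783
  N ⇒ keep positive
  Longitude: 28.293′ = 0.471550°; total 171.4715500
  W ⇒ negate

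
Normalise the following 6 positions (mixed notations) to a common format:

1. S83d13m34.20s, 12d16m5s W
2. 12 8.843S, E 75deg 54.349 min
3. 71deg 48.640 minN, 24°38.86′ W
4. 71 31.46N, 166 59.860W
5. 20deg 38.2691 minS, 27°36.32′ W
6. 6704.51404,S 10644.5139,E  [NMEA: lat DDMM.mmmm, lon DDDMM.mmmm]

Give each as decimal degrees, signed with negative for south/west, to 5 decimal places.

Point 1:
  Lat: 83 + 13/60 + 34.2/3600 = 83.226167
  hemisphere S, so the sign is −
  λ: 12° + 16/60 + 5/3600 = 12 + 0.266667 + 0.001389 = 12.268056
  W ⇒ negate
Point 2:
  φ: 12 + 8.843/60 = 12.147383
  S → negative
  λ: 54.349′ = 0.905817°; total 75.905817
  E ⇒ keep positive
Point 3:
  Lat: 48.64′ = 0.810667°; total 71.810667
  N → positive
  Lon: 38.86′ = 0.647667°; total 24.647667
  hemisphere W, so the sign is −
Point 4:
  Latitude: 31.46′ = 0.524333°; total 71.524333
  N → positive
  Longitude: 166 + 59.86/60 = 166.997667
  W ⇒ negate
Point 5:
  Latitude: 38.2691′ = 0.637818°; total 20.637818
  S ⇒ negate
  Lon: 36.32′ = 0.605333°; total 27.605333
  hemisphere W, so the sign is −
Point 6:
  Latitude: degrees = first 2 digits = 67, minutes = 4.51404; 67 + 4.51404/60 = 67.075234
  S → negative
  λ: split at 3 digits → 106° and 44.5139′; 106 + 44.5139/60 = 106.741898
  E → positive

1. -83.22617, -12.26806
2. -12.14738, 75.90582
3. 71.81067, -24.64767
4. 71.52433, -166.99767
5. -20.63782, -27.60533
6. -67.07523, 106.74190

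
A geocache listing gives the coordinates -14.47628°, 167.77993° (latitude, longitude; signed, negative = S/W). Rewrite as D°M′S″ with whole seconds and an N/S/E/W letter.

Latitude is negative → S; |value| = 14.476280
φ: 0.476280° → 28.57680′; 0.57680 × 60 = 34.61″
Lon: 0.779930° → 46.79580′; 0.79580 × 60 = 47.75″

14°28′35″ S, 167°46′48″ E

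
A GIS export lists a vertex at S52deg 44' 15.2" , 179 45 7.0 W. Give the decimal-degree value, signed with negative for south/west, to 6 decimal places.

φ: 52° + 44/60 + 15.2/3600 = 52 + 0.733333 + 0.004222 = 52.7375556
S ⇒ negate
λ: 179° + 45/60 + 7/3600 = 179 + 0.750000 + 0.001944 = 179.7519444
W ⇒ negate

-52.737556, -179.751944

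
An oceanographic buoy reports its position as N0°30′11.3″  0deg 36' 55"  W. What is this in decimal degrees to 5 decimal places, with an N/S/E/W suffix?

0.50314° N, 0.61528° W

Latitude: 0° + 30/60 + 11.3/3600 = 0 + 0.500000 + 0.003139 = 0.503139
Longitude: 36′ + 55″ = 36.91667′; 0 + 36.91667/60 = 0.615278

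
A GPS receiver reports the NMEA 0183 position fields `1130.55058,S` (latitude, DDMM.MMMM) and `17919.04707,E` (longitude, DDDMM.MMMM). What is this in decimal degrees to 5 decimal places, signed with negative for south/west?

Lat: degrees = first 2 digits = 11, minutes = 30.55058; 11 + 30.55058/60 = 11.509176
S ⇒ negate
λ: split at 3 digits → 179° and 19.04707′; 179 + 19.04707/60 = 179.317451
E ⇒ keep positive

-11.50918, 179.31745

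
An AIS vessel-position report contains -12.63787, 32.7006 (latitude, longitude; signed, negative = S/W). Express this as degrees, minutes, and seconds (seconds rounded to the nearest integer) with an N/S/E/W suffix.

Latitude is negative → S; |value| = 12.637870
Latitude: 0.637870 × 60 = 38.27220′ → 38′, remainder × 60 = 16.33″
Longitude: 0.700600° → 42.03600′; 0.03600 × 60 = 2.16″

12°38′16″ S, 32°42′2″ E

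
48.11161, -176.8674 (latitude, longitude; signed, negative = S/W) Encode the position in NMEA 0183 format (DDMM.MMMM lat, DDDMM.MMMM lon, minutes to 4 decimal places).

Lat: fractional part 0.111610 → 6.696600 minutes
Longitude is negative → W; |value| = 176.867400
λ: minutes = (176.867400 − 176) × 60 = 52.044000

4806.6966,N / 17652.0440,W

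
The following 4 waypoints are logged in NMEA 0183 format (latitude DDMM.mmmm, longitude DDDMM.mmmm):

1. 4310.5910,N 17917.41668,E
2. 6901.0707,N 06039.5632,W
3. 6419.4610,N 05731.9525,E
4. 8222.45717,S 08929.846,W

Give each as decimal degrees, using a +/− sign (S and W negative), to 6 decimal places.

Point 1:
  Lat: degrees = first 2 digits = 43, minutes = 10.591; 43 + 10.591/60 = 43.1765167
  N → positive
  Longitude: split at 3 digits → 179° and 17.41668′; 179 + 17.41668/60 = 179.2902780
  E → positive
Point 2:
  Lat: degrees = first 2 digits = 69, minutes = 1.0707; 69 + 1.0707/60 = 69.0178450
  N ⇒ keep positive
  Longitude: degrees = first 3 digits = 60, minutes = 39.5632; 60 + 39.5632/60 = 60.6593867
  hemisphere W, so the sign is −
Point 3:
  Lat: split at 2 digits → 64° and 19.461′; 64 + 19.461/60 = 64.3243500
  N ⇒ keep positive
  Lon: split at 3 digits → 057° and 31.9525′; 57 + 31.9525/60 = 57.5325417
  E → positive
Point 4:
  φ: degrees = first 2 digits = 82, minutes = 22.45717; 82 + 22.45717/60 = 82.3742862
  S → negative
  λ: split at 3 digits → 089° and 29.846′; 89 + 29.846/60 = 89.4974333
  hemisphere W, so the sign is −

1. 43.176517, 179.290278
2. 69.017845, -60.659387
3. 64.324350, 57.532542
4. -82.374286, -89.497433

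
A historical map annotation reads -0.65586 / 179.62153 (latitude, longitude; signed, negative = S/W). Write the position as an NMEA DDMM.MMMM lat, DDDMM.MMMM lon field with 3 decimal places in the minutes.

Latitude is negative → S; |value| = 0.655860
Lat: minutes = (0.655860 − 0) × 60 = 39.35160
λ: 179° + 0.621530 × 60 = 179° 37.29180′

0039.352,S / 17937.292,E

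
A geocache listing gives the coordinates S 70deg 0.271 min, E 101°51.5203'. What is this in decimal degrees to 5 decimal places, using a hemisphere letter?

Latitude: 0.271′ = 0.004517°; total 70.004517
λ: 51.5203′ = 0.858672°; total 101.858672

70.00452° S, 101.85867° E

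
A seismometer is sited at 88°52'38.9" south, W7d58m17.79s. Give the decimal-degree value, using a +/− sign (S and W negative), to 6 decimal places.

-88.877472, -7.971608

Latitude: 52′ + 38.9″ = 52.64833′; 88 + 52.64833/60 = 88.8774722
hemisphere S, so the sign is −
Lon: 58′ + 17.79″ = 58.29650′; 7 + 58.29650/60 = 7.9716083
W ⇒ negate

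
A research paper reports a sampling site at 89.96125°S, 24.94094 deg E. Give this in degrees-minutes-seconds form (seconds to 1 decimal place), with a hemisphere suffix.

89°57′40.5″ S, 24°56′27.4″ E

Lat: 0.961250 × 60 = 57.67500′ → 57′, remainder × 60 = 40.500″
λ: 0.940940 × 60 = 56.45640′ → 56′, remainder × 60 = 27.384″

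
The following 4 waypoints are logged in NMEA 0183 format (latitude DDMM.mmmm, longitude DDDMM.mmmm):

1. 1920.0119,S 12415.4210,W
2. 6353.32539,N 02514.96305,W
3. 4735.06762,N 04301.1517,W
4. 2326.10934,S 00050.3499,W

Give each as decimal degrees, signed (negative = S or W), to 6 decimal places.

Point 1:
  φ: degrees = first 2 digits = 19, minutes = 20.0119; 19 + 20.0119/60 = 19.3335317
  hemisphere S, so the sign is −
  Longitude: degrees = first 3 digits = 124, minutes = 15.421; 124 + 15.421/60 = 124.2570167
  hemisphere W, so the sign is −
Point 2:
  Lat: split at 2 digits → 63° and 53.32539′; 63 + 53.32539/60 = 63.8887565
  N ⇒ keep positive
  Lon: degrees = first 3 digits = 25, minutes = 14.96305; 25 + 14.96305/60 = 25.2493842
  W ⇒ negate
Point 3:
  φ: degrees = first 2 digits = 47, minutes = 35.06762; 47 + 35.06762/60 = 47.5844603
  N ⇒ keep positive
  Longitude: degrees = first 3 digits = 43, minutes = 1.1517; 43 + 1.1517/60 = 43.0191950
  W ⇒ negate
Point 4:
  φ: degrees = first 2 digits = 23, minutes = 26.10934; 23 + 26.10934/60 = 23.4351557
  S → negative
  Lon: degrees = first 3 digits = 0, minutes = 50.3499; 0 + 50.3499/60 = 0.8391650
  hemisphere W, so the sign is −

1. -19.333532, -124.257017
2. 63.888757, -25.249384
3. 47.584460, -43.019195
4. -23.435156, -0.839165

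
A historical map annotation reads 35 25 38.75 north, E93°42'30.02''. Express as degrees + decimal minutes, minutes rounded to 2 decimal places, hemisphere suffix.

35° 25.65′ N, 93° 42.50′ E

Lat: seconds/60 = 0.64583; minutes = 25 + 0.64583 = 25.6458
λ: 42 + 30.02/60 = 42.5003′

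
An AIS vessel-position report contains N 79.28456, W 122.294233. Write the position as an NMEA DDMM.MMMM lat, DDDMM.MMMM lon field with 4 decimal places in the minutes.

7917.0736,N / 12217.6540,W

φ: minutes = (79.284560 − 79) × 60 = 17.073600
Longitude: 122° + 0.294233 × 60 = 122° 17.653980′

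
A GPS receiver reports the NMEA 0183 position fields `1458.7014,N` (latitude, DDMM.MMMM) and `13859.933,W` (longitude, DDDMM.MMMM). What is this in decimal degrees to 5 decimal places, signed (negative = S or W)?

14.97836, -138.99888

Latitude: split at 2 digits → 14° and 58.7014′; 14 + 58.7014/60 = 14.978357
N ⇒ keep positive
Longitude: split at 3 digits → 138° and 59.933′; 138 + 59.933/60 = 138.998883
hemisphere W, so the sign is −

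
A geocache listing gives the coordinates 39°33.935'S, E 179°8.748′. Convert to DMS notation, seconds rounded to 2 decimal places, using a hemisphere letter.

39°33′56.10″ S, 179°08′44.88″ E

Lat: fractional minutes 0.93500 × 60 = 56.1000″
λ: fractional minutes 0.74800 × 60 = 44.8800″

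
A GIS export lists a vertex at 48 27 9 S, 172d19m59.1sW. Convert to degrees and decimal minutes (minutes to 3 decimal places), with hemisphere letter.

48° 27.150′ S, 172° 19.985′ W

φ: 27 + 9/60 = 27.15000′
λ: seconds/60 = 0.98500; minutes = 19 + 0.98500 = 19.98500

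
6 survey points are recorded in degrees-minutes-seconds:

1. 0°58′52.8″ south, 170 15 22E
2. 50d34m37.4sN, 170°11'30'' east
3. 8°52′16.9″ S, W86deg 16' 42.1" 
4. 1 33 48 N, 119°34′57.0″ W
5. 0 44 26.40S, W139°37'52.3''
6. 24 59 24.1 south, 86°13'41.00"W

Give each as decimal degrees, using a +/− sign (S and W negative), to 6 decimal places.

Point 1:
  Latitude: 0° + 58/60 + 52.8/3600 = 0 + 0.966667 + 0.014667 = 0.9813333
  S ⇒ negate
  Lon: 170 + 15/60 + 22/3600 = 170.2561111
  E ⇒ keep positive
Point 2:
  Latitude: 34′ + 37.4″ = 34.62333′; 50 + 34.62333/60 = 50.5770556
  N ⇒ keep positive
  λ: 170 + 11/60 + 30/3600 = 170.1916667
  E → positive
Point 3:
  Latitude: 52′ + 16.9″ = 52.28167′; 8 + 52.28167/60 = 8.8713611
  hemisphere S, so the sign is −
  Lon: 86 + 16/60 + 42.1/3600 = 86.2783611
  W → negative
Point 4:
  φ: 33′ + 48″ = 33.80000′; 1 + 33.80000/60 = 1.5633333
  N ⇒ keep positive
  Lon: 34′ + 57″ = 34.95000′; 119 + 34.95000/60 = 119.5825000
  W → negative
Point 5:
  φ: 0 + 44/60 + 26.4/3600 = 0.7406667
  S ⇒ negate
  Lon: 139 + 37/60 + 52.3/3600 = 139.6311944
  W ⇒ negate
Point 6:
  Latitude: 24° + 59/60 + 24.1/3600 = 24 + 0.983333 + 0.006694 = 24.9900278
  hemisphere S, so the sign is −
  Lon: 13′ + 41″ = 13.68333′; 86 + 13.68333/60 = 86.2280556
  W ⇒ negate

1. -0.981333, 170.256111
2. 50.577056, 170.191667
3. -8.871361, -86.278361
4. 1.563333, -119.582500
5. -0.740667, -139.631194
6. -24.990028, -86.228056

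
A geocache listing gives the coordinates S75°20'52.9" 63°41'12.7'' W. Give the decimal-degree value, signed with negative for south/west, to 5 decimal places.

φ: 75° + 20/60 + 52.9/3600 = 75 + 0.333333 + 0.014694 = 75.348028
S → negative
Longitude: 41′ + 12.7″ = 41.21167′; 63 + 41.21167/60 = 63.686861
W → negative

-75.34803, -63.68686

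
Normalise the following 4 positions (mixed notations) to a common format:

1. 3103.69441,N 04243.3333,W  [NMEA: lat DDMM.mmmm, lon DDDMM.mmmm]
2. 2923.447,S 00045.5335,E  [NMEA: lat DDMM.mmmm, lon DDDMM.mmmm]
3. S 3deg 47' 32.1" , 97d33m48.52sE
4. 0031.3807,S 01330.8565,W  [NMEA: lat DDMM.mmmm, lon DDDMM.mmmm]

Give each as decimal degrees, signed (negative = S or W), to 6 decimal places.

Point 1:
  φ: split at 2 digits → 31° and 3.69441′; 31 + 3.69441/60 = 31.0615735
  N ⇒ keep positive
  λ: degrees = first 3 digits = 42, minutes = 43.3333; 42 + 43.3333/60 = 42.7222217
  W → negative
Point 2:
  Latitude: degrees = first 2 digits = 29, minutes = 23.447; 29 + 23.447/60 = 29.3907833
  S → negative
  Longitude: split at 3 digits → 000° and 45.5335′; 0 + 45.5335/60 = 0.7588917
  E ⇒ keep positive
Point 3:
  Lat: 3 + 47/60 + 32.1/3600 = 3.7922500
  S → negative
  Longitude: 97 + 33/60 + 48.52/3600 = 97.5634778
  E → positive
Point 4:
  Latitude: degrees = first 2 digits = 0, minutes = 31.3807; 0 + 31.3807/60 = 0.5230117
  S ⇒ negate
  Lon: split at 3 digits → 013° and 30.8565′; 13 + 30.8565/60 = 13.5142750
  W → negative

1. 31.061574, -42.722222
2. -29.390783, 0.758892
3. -3.792250, 97.563478
4. -0.523012, -13.514275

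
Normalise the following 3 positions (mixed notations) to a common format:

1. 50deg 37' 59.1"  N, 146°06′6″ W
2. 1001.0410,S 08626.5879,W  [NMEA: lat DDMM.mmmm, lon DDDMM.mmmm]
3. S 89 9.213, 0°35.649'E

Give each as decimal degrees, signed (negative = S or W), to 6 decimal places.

1. 50.633083, -146.101667
2. -10.017350, -86.443132
3. -89.153550, 0.594150

Point 1:
  Lat: 50 + 37/60 + 59.1/3600 = 50.6330833
  N ⇒ keep positive
  λ: 6′ + 6″ = 6.10000′; 146 + 6.10000/60 = 146.1016667
  hemisphere W, so the sign is −
Point 2:
  Lat: degrees = first 2 digits = 10, minutes = 1.041; 10 + 1.041/60 = 10.0173500
  S → negative
  Longitude: split at 3 digits → 086° and 26.5879′; 86 + 26.5879/60 = 86.4431317
  hemisphere W, so the sign is −
Point 3:
  Lat: 9.213′ = 0.153550°; total 89.1535500
  hemisphere S, so the sign is −
  λ: 35.649′ = 0.594150°; total 0.5941500
  E ⇒ keep positive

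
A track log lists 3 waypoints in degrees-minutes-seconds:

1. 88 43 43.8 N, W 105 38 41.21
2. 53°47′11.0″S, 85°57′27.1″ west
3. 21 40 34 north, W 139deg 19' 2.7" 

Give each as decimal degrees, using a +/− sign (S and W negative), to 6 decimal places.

1. 88.728833, -105.644781
2. -53.786389, -85.957528
3. 21.676111, -139.317417

Point 1:
  Latitude: 88 + 43/60 + 43.8/3600 = 88.7288333
  N → positive
  Longitude: 105° + 38/60 + 41.21/3600 = 105 + 0.633333 + 0.011447 = 105.6447806
  W ⇒ negate
Point 2:
  φ: 53 + 47/60 + 11/3600 = 53.7863889
  S ⇒ negate
  Longitude: 57′ + 27.1″ = 57.45167′; 85 + 57.45167/60 = 85.9575278
  W → negative
Point 3:
  Lat: 21° + 40/60 + 34/3600 = 21 + 0.666667 + 0.009444 = 21.6761111
  N ⇒ keep positive
  λ: 139 + 19/60 + 2.7/3600 = 139.3174167
  W → negative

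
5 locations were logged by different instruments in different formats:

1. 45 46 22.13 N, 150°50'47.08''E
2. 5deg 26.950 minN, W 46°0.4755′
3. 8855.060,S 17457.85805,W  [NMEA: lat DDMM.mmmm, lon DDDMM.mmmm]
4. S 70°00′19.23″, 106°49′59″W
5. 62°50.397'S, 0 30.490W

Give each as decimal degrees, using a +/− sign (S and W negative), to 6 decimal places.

Point 1:
  Lat: 45° + 46/60 + 22.13/3600 = 45 + 0.766667 + 0.006147 = 45.7728139
  N ⇒ keep positive
  λ: 150 + 50/60 + 47.08/3600 = 150.8464111
  E → positive
Point 2:
  Latitude: 26.95′ = 0.449167°; total 5.4491667
  N → positive
  Lon: 46 + 0.4755/60 = 46.0079250
  W ⇒ negate
Point 3:
  Lat: degrees = first 2 digits = 88, minutes = 55.06; 88 + 55.06/60 = 88.9176667
  S → negative
  λ: degrees = first 3 digits = 174, minutes = 57.85805; 174 + 57.85805/60 = 174.9643008
  W ⇒ negate
Point 4:
  φ: 70° + 0/60 + 19.23/3600 = 70 + 0.000000 + 0.005342 = 70.0053417
  S → negative
  λ: 106 + 49/60 + 59/3600 = 106.8330556
  hemisphere W, so the sign is −
Point 5:
  Lat: 62 + 50.397/60 = 62.8399500
  hemisphere S, so the sign is −
  Lon: 30.49′ = 0.508167°; total 0.5081667
  W ⇒ negate

1. 45.772814, 150.846411
2. 5.449167, -46.007925
3. -88.917667, -174.964301
4. -70.005342, -106.833056
5. -62.839950, -0.508167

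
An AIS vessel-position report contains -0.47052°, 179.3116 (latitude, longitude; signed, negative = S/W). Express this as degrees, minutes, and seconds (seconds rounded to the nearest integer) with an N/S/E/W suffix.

0°28′14″ S, 179°18′42″ E

Latitude is negative → S; |value| = 0.470520
Latitude: 0.470520 × 60 = 28.23120′ → 28′, remainder × 60 = 13.87″
λ: 0.311600 × 60 = 18.69600′ → 18′, remainder × 60 = 41.76″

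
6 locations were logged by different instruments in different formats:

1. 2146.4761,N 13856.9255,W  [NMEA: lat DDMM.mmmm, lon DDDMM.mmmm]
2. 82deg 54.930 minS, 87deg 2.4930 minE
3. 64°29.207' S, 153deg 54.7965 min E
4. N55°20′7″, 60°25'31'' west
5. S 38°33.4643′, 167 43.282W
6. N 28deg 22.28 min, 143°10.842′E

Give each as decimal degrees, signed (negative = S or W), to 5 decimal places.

1. 21.77460, -138.94876
2. -82.91550, 87.04155
3. -64.48678, 153.91328
4. 55.33528, -60.42528
5. -38.55774, -167.72137
6. 28.37133, 143.18070

Point 1:
  Latitude: split at 2 digits → 21° and 46.4761′; 21 + 46.4761/60 = 21.774602
  N → positive
  Longitude: degrees = first 3 digits = 138, minutes = 56.9255; 138 + 56.9255/60 = 138.948758
  W → negative
Point 2:
  Lat: 54.93′ = 0.915500°; total 82.915500
  hemisphere S, so the sign is −
  λ: 87 + 2.493/60 = 87.041550
  E → positive
Point 3:
  φ: 29.207′ = 0.486783°; total 64.486783
  hemisphere S, so the sign is −
  λ: 54.7965′ = 0.913275°; total 153.913275
  E ⇒ keep positive
Point 4:
  Latitude: 20′ + 7″ = 20.11667′; 55 + 20.11667/60 = 55.335278
  N ⇒ keep positive
  Longitude: 25′ + 31″ = 25.51667′; 60 + 25.51667/60 = 60.425278
  W ⇒ negate
Point 5:
  Lat: 38 + 33.4643/60 = 38.557738
  S ⇒ negate
  Lon: 167 + 43.282/60 = 167.721367
  W → negative
Point 6:
  Lat: 28 + 22.28/60 = 28.371333
  N → positive
  λ: 10.842′ = 0.180700°; total 143.180700
  E ⇒ keep positive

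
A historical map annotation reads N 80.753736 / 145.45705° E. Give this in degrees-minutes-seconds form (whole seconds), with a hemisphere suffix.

Latitude: 0.753736° → 45.22416′; 0.22416 × 60 = 13.45″
Longitude: 0.457050° → 27.42300′; 0.42300 × 60 = 25.38″

80°45′13″ N, 145°27′25″ E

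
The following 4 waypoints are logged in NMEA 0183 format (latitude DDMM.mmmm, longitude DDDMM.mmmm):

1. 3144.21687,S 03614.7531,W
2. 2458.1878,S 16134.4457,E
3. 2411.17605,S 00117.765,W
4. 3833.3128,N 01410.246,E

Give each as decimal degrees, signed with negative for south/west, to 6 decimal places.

1. -31.736948, -36.245885
2. -24.969797, 161.574095
3. -24.186268, -1.296083
4. 38.555213, 14.170767

Point 1:
  Latitude: split at 2 digits → 31° and 44.21687′; 31 + 44.21687/60 = 31.7369478
  hemisphere S, so the sign is −
  Longitude: degrees = first 3 digits = 36, minutes = 14.7531; 36 + 14.7531/60 = 36.2458850
  W → negative
Point 2:
  Lat: split at 2 digits → 24° and 58.1878′; 24 + 58.1878/60 = 24.9697967
  S → negative
  λ: split at 3 digits → 161° and 34.4457′; 161 + 34.4457/60 = 161.5740950
  E → positive
Point 3:
  Latitude: degrees = first 2 digits = 24, minutes = 11.17605; 24 + 11.17605/60 = 24.1862675
  S ⇒ negate
  Lon: split at 3 digits → 001° and 17.765′; 1 + 17.765/60 = 1.2960833
  hemisphere W, so the sign is −
Point 4:
  Lat: degrees = first 2 digits = 38, minutes = 33.3128; 38 + 33.3128/60 = 38.5552133
  N ⇒ keep positive
  λ: split at 3 digits → 014° and 10.246′; 14 + 10.246/60 = 14.1707667
  E ⇒ keep positive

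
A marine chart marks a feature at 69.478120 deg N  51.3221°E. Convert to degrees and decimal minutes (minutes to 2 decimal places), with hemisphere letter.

Latitude: minutes = (69.478120 − 69) × 60 = 28.6872
λ: minutes = (51.322100 − 51) × 60 = 19.3260

69° 28.69′ N, 51° 19.33′ E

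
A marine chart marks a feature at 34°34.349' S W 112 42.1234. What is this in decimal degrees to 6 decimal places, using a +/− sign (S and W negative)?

Latitude: 34 + 34.349/60 = 34.5724833
S → negative
λ: 112 + 42.1234/60 = 112.7020567
hemisphere W, so the sign is −

-34.572483, -112.702057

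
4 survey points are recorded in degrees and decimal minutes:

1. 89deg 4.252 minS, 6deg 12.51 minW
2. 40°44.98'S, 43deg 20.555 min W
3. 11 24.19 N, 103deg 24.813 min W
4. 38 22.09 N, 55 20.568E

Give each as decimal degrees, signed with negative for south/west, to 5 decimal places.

1. -89.07087, -6.20850
2. -40.74967, -43.34258
3. 11.40317, -103.41355
4. 38.36817, 55.34280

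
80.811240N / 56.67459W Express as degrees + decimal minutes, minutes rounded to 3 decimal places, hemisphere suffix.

80° 48.674′ N, 56° 40.475′ W

Latitude: minutes = (80.811240 − 80) × 60 = 48.67440
λ: minutes = (56.674590 − 56) × 60 = 40.47540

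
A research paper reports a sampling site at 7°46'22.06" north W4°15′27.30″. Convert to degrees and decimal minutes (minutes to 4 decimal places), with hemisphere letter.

Latitude: 46 + 22.06/60 = 46.367667′
Lon: seconds/60 = 0.45500; minutes = 15 + 0.45500 = 15.455000

7° 46.3677′ N, 4° 15.4550′ W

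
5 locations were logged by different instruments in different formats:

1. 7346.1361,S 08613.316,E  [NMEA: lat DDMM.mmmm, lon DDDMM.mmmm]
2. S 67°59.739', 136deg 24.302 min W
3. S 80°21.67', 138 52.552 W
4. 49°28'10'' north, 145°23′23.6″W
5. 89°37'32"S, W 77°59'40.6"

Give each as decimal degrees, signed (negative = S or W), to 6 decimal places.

1. -73.768935, 86.221933
2. -67.995650, -136.405033
3. -80.361167, -138.875867
4. 49.469444, -145.389889
5. -89.625556, -77.994611

Point 1:
  φ: degrees = first 2 digits = 73, minutes = 46.1361; 73 + 46.1361/60 = 73.7689350
  S ⇒ negate
  Lon: split at 3 digits → 086° and 13.316′; 86 + 13.316/60 = 86.2219333
  E ⇒ keep positive
Point 2:
  φ: 59.739′ = 0.995650°; total 67.9956500
  hemisphere S, so the sign is −
  Lon: 24.302′ = 0.405033°; total 136.4050333
  W → negative
Point 3:
  Latitude: 21.67′ = 0.361167°; total 80.3611667
  hemisphere S, so the sign is −
  λ: 52.552′ = 0.875867°; total 138.8758667
  W ⇒ negate
Point 4:
  φ: 49 + 28/60 + 10/3600 = 49.4694444
  N ⇒ keep positive
  λ: 145 + 23/60 + 23.6/3600 = 145.3898889
  W → negative
Point 5:
  Latitude: 89° + 37/60 + 32/3600 = 89 + 0.616667 + 0.008889 = 89.6255556
  S → negative
  Longitude: 77° + 59/60 + 40.6/3600 = 77 + 0.983333 + 0.011278 = 77.9946111
  hemisphere W, so the sign is −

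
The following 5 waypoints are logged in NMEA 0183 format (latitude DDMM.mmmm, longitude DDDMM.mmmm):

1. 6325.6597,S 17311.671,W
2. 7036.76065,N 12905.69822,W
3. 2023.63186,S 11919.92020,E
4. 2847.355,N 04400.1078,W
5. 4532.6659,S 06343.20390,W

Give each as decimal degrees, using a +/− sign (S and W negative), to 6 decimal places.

1. -63.427662, -173.194517
2. 70.612678, -129.094970
3. -20.393864, 119.332003
4. 28.789250, -44.001797
5. -45.544432, -63.720065

Point 1:
  φ: degrees = first 2 digits = 63, minutes = 25.6597; 63 + 25.6597/60 = 63.4276617
  S ⇒ negate
  λ: split at 3 digits → 173° and 11.671′; 173 + 11.671/60 = 173.1945167
  W ⇒ negate
Point 2:
  φ: degrees = first 2 digits = 70, minutes = 36.76065; 70 + 36.76065/60 = 70.6126775
  N ⇒ keep positive
  λ: split at 3 digits → 129° and 5.69822′; 129 + 5.69822/60 = 129.0949703
  W ⇒ negate
Point 3:
  φ: split at 2 digits → 20° and 23.63186′; 20 + 23.63186/60 = 20.3938643
  S → negative
  Lon: degrees = first 3 digits = 119, minutes = 19.9202; 119 + 19.9202/60 = 119.3320033
  E ⇒ keep positive
Point 4:
  Latitude: split at 2 digits → 28° and 47.355′; 28 + 47.355/60 = 28.7892500
  N ⇒ keep positive
  Longitude: split at 3 digits → 044° and 0.1078′; 44 + 0.1078/60 = 44.0017967
  hemisphere W, so the sign is −
Point 5:
  Lat: degrees = first 2 digits = 45, minutes = 32.6659; 45 + 32.6659/60 = 45.5444317
  S → negative
  λ: split at 3 digits → 063° and 43.2039′; 63 + 43.2039/60 = 63.7200650
  W → negative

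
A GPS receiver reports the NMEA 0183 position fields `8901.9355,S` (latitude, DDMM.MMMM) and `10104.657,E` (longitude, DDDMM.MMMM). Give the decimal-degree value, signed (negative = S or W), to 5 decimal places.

-89.03226, 101.07762

Latitude: degrees = first 2 digits = 89, minutes = 1.9355; 89 + 1.9355/60 = 89.032258
hemisphere S, so the sign is −
λ: degrees = first 3 digits = 101, minutes = 4.657; 101 + 4.657/60 = 101.077617
E → positive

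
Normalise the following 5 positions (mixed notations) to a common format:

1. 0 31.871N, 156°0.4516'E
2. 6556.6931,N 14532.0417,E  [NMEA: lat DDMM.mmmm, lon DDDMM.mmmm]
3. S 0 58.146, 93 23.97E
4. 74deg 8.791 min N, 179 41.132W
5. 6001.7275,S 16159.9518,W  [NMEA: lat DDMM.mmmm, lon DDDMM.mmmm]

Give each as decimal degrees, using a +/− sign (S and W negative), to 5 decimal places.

1. 0.53118, 156.00753
2. 65.94489, 145.53403
3. -0.96910, 93.39950
4. 74.14652, -179.68553
5. -60.02879, -161.99920

Point 1:
  Lat: 31.871′ = 0.531183°; total 0.531183
  N ⇒ keep positive
  λ: 156 + 0.4516/60 = 156.007527
  E → positive
Point 2:
  Lat: split at 2 digits → 65° and 56.6931′; 65 + 56.6931/60 = 65.944885
  N → positive
  λ: split at 3 digits → 145° and 32.0417′; 145 + 32.0417/60 = 145.534028
  E ⇒ keep positive
Point 3:
  φ: 58.146′ = 0.969100°; total 0.969100
  hemisphere S, so the sign is −
  λ: 93 + 23.97/60 = 93.399500
  E ⇒ keep positive
Point 4:
  Lat: 8.791′ = 0.146517°; total 74.146517
  N → positive
  λ: 179 + 41.132/60 = 179.685533
  W ⇒ negate
Point 5:
  Lat: split at 2 digits → 60° and 1.7275′; 60 + 1.7275/60 = 60.028792
  S ⇒ negate
  Longitude: split at 3 digits → 161° and 59.9518′; 161 + 59.9518/60 = 161.999197
  W → negative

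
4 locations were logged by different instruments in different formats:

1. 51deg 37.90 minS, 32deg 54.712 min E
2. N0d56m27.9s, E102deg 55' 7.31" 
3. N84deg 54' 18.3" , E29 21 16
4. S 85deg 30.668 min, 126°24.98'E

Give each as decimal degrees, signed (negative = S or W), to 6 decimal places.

Point 1:
  Lat: 51 + 37.9/60 = 51.6316667
  hemisphere S, so the sign is −
  Longitude: 32 + 54.712/60 = 32.9118667
  E ⇒ keep positive
Point 2:
  Latitude: 0 + 56/60 + 27.9/3600 = 0.9410833
  N ⇒ keep positive
  Longitude: 55′ + 7.31″ = 55.12183′; 102 + 55.12183/60 = 102.9186972
  E ⇒ keep positive
Point 3:
  Lat: 54′ + 18.3″ = 54.30500′; 84 + 54.30500/60 = 84.9050833
  N → positive
  Lon: 29° + 21/60 + 16/3600 = 29 + 0.350000 + 0.004444 = 29.3544444
  E ⇒ keep positive
Point 4:
  Lat: 30.668′ = 0.511133°; total 85.5111333
  hemisphere S, so the sign is −
  Longitude: 126 + 24.98/60 = 126.4163333
  E → positive

1. -51.631667, 32.911867
2. 0.941083, 102.918697
3. 84.905083, 29.354444
4. -85.511133, 126.416333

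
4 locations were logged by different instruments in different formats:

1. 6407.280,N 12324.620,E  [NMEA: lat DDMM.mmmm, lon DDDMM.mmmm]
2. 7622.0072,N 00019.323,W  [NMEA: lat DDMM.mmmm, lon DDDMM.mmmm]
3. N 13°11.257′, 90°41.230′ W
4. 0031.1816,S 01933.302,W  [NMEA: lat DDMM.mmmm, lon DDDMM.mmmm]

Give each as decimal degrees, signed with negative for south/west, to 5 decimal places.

Point 1:
  Latitude: split at 2 digits → 64° and 7.28′; 64 + 7.28/60 = 64.121333
  N → positive
  λ: degrees = first 3 digits = 123, minutes = 24.62; 123 + 24.62/60 = 123.410333
  E ⇒ keep positive
Point 2:
  Latitude: split at 2 digits → 76° and 22.0072′; 76 + 22.0072/60 = 76.366787
  N ⇒ keep positive
  λ: split at 3 digits → 000° and 19.323′; 0 + 19.323/60 = 0.322050
  hemisphere W, so the sign is −
Point 3:
  Latitude: 13 + 11.257/60 = 13.187617
  N → positive
  Longitude: 41.23′ = 0.687167°; total 90.687167
  W ⇒ negate
Point 4:
  φ: degrees = first 2 digits = 0, minutes = 31.1816; 0 + 31.1816/60 = 0.519693
  hemisphere S, so the sign is −
  Lon: split at 3 digits → 019° and 33.302′; 19 + 33.302/60 = 19.555033
  hemisphere W, so the sign is −

1. 64.12133, 123.41033
2. 76.36679, -0.32205
3. 13.18762, -90.68717
4. -0.51969, -19.55503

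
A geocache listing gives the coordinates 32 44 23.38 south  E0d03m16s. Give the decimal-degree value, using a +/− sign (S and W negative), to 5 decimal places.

-32.73983, 0.05444

Latitude: 32° + 44/60 + 23.38/3600 = 32 + 0.733333 + 0.006494 = 32.739828
hemisphere S, so the sign is −
Longitude: 0° + 3/60 + 16/3600 = 0 + 0.050000 + 0.004444 = 0.054444
E ⇒ keep positive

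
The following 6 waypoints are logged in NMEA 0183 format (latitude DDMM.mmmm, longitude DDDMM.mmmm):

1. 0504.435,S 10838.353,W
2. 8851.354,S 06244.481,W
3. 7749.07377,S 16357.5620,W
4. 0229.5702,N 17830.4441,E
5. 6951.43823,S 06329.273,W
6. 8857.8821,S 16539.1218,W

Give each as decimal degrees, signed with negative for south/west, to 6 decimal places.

1. -5.073917, -108.639217
2. -88.855900, -62.741350
3. -77.817896, -163.959367
4. 2.492837, 178.507402
5. -69.857304, -63.487883
6. -88.964702, -165.652030

Point 1:
  Latitude: degrees = first 2 digits = 5, minutes = 4.435; 5 + 4.435/60 = 5.0739167
  S → negative
  Longitude: split at 3 digits → 108° and 38.353′; 108 + 38.353/60 = 108.6392167
  W → negative
Point 2:
  Lat: split at 2 digits → 88° and 51.354′; 88 + 51.354/60 = 88.8559000
  hemisphere S, so the sign is −
  λ: split at 3 digits → 062° and 44.481′; 62 + 44.481/60 = 62.7413500
  W → negative
Point 3:
  Lat: split at 2 digits → 77° and 49.07377′; 77 + 49.07377/60 = 77.8178962
  S → negative
  λ: split at 3 digits → 163° and 57.562′; 163 + 57.562/60 = 163.9593667
  W ⇒ negate
Point 4:
  Lat: split at 2 digits → 02° and 29.5702′; 2 + 29.5702/60 = 2.4928367
  N → positive
  Longitude: split at 3 digits → 178° and 30.4441′; 178 + 30.4441/60 = 178.5074017
  E ⇒ keep positive
Point 5:
  Latitude: split at 2 digits → 69° and 51.43823′; 69 + 51.43823/60 = 69.8573038
  S → negative
  Lon: degrees = first 3 digits = 63, minutes = 29.273; 63 + 29.273/60 = 63.4878833
  hemisphere W, so the sign is −
Point 6:
  Latitude: degrees = first 2 digits = 88, minutes = 57.8821; 88 + 57.8821/60 = 88.9647017
  hemisphere S, so the sign is −
  Lon: degrees = first 3 digits = 165, minutes = 39.1218; 165 + 39.1218/60 = 165.6520300
  hemisphere W, so the sign is −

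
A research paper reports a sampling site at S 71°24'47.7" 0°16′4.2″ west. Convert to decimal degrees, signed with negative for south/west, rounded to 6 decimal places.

-71.413250, -0.267833

Latitude: 71 + 24/60 + 47.7/3600 = 71.4132500
S → negative
λ: 0° + 16/60 + 4.2/3600 = 0 + 0.266667 + 0.001167 = 0.2678333
W ⇒ negate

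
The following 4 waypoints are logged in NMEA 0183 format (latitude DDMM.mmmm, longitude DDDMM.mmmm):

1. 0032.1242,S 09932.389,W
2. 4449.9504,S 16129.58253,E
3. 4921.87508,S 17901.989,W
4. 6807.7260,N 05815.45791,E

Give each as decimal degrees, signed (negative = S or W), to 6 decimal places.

1. -0.535403, -99.539817
2. -44.832507, 161.493042
3. -49.364585, -179.033150
4. 68.128767, 58.257632

Point 1:
  Lat: degrees = first 2 digits = 0, minutes = 32.1242; 0 + 32.1242/60 = 0.5354033
  S → negative
  Longitude: degrees = first 3 digits = 99, minutes = 32.389; 99 + 32.389/60 = 99.5398167
  W ⇒ negate
Point 2:
  Latitude: degrees = first 2 digits = 44, minutes = 49.9504; 44 + 49.9504/60 = 44.8325067
  hemisphere S, so the sign is −
  Longitude: degrees = first 3 digits = 161, minutes = 29.58253; 161 + 29.58253/60 = 161.4930422
  E ⇒ keep positive
Point 3:
  Lat: degrees = first 2 digits = 49, minutes = 21.87508; 49 + 21.87508/60 = 49.3645847
  S ⇒ negate
  Longitude: degrees = first 3 digits = 179, minutes = 1.989; 179 + 1.989/60 = 179.0331500
  W ⇒ negate
Point 4:
  φ: degrees = first 2 digits = 68, minutes = 7.726; 68 + 7.726/60 = 68.1287667
  N ⇒ keep positive
  Longitude: degrees = first 3 digits = 58, minutes = 15.45791; 58 + 15.45791/60 = 58.2576318
  E → positive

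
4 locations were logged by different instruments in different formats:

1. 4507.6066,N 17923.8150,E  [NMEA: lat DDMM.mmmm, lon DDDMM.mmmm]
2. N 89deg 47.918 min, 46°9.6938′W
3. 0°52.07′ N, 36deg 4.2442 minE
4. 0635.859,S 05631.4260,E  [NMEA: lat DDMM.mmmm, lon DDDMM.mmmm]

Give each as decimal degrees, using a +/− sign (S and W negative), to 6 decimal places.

1. 45.126777, 179.396917
2. 89.798633, -46.161563
3. 0.867833, 36.070737
4. -6.597650, 56.523767

Point 1:
  φ: degrees = first 2 digits = 45, minutes = 7.6066; 45 + 7.6066/60 = 45.1267767
  N → positive
  Lon: split at 3 digits → 179° and 23.815′; 179 + 23.815/60 = 179.3969167
  E ⇒ keep positive
Point 2:
  φ: 89 + 47.918/60 = 89.7986333
  N ⇒ keep positive
  λ: 46 + 9.6938/60 = 46.1615633
  hemisphere W, so the sign is −
Point 3:
  φ: 52.07′ = 0.867833°; total 0.8678333
  N ⇒ keep positive
  Lon: 4.2442′ = 0.070737°; total 36.0707367
  E → positive
Point 4:
  Latitude: degrees = first 2 digits = 6, minutes = 35.859; 6 + 35.859/60 = 6.5976500
  S → negative
  λ: split at 3 digits → 056° and 31.426′; 56 + 31.426/60 = 56.5237667
  E → positive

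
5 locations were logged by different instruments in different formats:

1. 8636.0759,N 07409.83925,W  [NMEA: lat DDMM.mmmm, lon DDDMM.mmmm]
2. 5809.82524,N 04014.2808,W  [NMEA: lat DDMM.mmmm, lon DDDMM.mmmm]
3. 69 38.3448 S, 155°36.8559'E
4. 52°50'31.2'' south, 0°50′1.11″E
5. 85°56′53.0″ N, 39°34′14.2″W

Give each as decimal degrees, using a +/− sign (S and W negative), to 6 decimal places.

Point 1:
  Lat: split at 2 digits → 86° and 36.0759′; 86 + 36.0759/60 = 86.6012650
  N ⇒ keep positive
  λ: split at 3 digits → 074° and 9.83925′; 74 + 9.83925/60 = 74.1639875
  W ⇒ negate
Point 2:
  φ: split at 2 digits → 58° and 9.82524′; 58 + 9.82524/60 = 58.1637540
  N → positive
  λ: degrees = first 3 digits = 40, minutes = 14.2808; 40 + 14.2808/60 = 40.2380133
  W ⇒ negate
Point 3:
  Lat: 38.3448′ = 0.639080°; total 69.6390800
  hemisphere S, so the sign is −
  λ: 155 + 36.8559/60 = 155.6142650
  E ⇒ keep positive
Point 4:
  φ: 52 + 50/60 + 31.2/3600 = 52.8420000
  hemisphere S, so the sign is −
  λ: 50′ + 1.11″ = 50.01850′; 0 + 50.01850/60 = 0.8336417
  E ⇒ keep positive
Point 5:
  Lat: 85 + 56/60 + 53/3600 = 85.9480556
  N → positive
  Lon: 39 + 34/60 + 14.2/3600 = 39.5706111
  W ⇒ negate

1. 86.601265, -74.163988
2. 58.163754, -40.238013
3. -69.639080, 155.614265
4. -52.842000, 0.833642
5. 85.948056, -39.570611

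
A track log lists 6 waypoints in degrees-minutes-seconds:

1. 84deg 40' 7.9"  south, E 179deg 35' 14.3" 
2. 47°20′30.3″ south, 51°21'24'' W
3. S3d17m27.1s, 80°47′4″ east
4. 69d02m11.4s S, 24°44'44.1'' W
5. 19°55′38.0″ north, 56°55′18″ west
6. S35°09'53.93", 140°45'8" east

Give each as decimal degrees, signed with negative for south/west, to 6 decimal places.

1. -84.668861, 179.587306
2. -47.341750, -51.356667
3. -3.290861, 80.784444
4. -69.036500, -24.745583
5. 19.927222, -56.921667
6. -35.164981, 140.752222

Point 1:
  Lat: 84° + 40/60 + 7.9/3600 = 84 + 0.666667 + 0.002194 = 84.6688611
  S → negative
  Longitude: 35′ + 14.3″ = 35.23833′; 179 + 35.23833/60 = 179.5873056
  E → positive
Point 2:
  Latitude: 47° + 20/60 + 30.3/3600 = 47 + 0.333333 + 0.008417 = 47.3417500
  S ⇒ negate
  Lon: 51 + 21/60 + 24/3600 = 51.3566667
  W ⇒ negate
Point 3:
  Lat: 3 + 17/60 + 27.1/3600 = 3.2908611
  S ⇒ negate
  Longitude: 80° + 47/60 + 4/3600 = 80 + 0.783333 + 0.001111 = 80.7844444
  E → positive
Point 4:
  Lat: 69 + 2/60 + 11.4/3600 = 69.0365000
  S → negative
  Longitude: 24 + 44/60 + 44.1/3600 = 24.7455833
  hemisphere W, so the sign is −
Point 5:
  Latitude: 19° + 55/60 + 38/3600 = 19 + 0.916667 + 0.010556 = 19.9272222
  N ⇒ keep positive
  Longitude: 55′ + 18″ = 55.30000′; 56 + 55.30000/60 = 56.9216667
  hemisphere W, so the sign is −
Point 6:
  Lat: 35 + 9/60 + 53.93/3600 = 35.1649806
  S ⇒ negate
  Longitude: 45′ + 8″ = 45.13333′; 140 + 45.13333/60 = 140.7522222
  E → positive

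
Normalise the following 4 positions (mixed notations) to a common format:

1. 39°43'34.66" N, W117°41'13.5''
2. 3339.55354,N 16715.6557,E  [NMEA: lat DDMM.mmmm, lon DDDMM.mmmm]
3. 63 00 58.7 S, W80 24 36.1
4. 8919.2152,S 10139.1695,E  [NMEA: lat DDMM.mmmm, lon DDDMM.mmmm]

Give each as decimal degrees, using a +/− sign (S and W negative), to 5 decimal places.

1. 39.72629, -117.68708
2. 33.65923, 167.26093
3. -63.01631, -80.41003
4. -89.32025, 101.65283

Point 1:
  Lat: 39° + 43/60 + 34.66/3600 = 39 + 0.716667 + 0.009628 = 39.726294
  N ⇒ keep positive
  Lon: 117 + 41/60 + 13.5/3600 = 117.687083
  W ⇒ negate
Point 2:
  Latitude: degrees = first 2 digits = 33, minutes = 39.55354; 33 + 39.55354/60 = 33.659226
  N ⇒ keep positive
  λ: split at 3 digits → 167° and 15.6557′; 167 + 15.6557/60 = 167.260928
  E ⇒ keep positive
Point 3:
  Latitude: 0′ + 58.7″ = 0.97833′; 63 + 0.97833/60 = 63.016306
  S → negative
  Lon: 80° + 24/60 + 36.1/3600 = 80 + 0.400000 + 0.010028 = 80.410028
  W → negative
Point 4:
  Latitude: degrees = first 2 digits = 89, minutes = 19.2152; 89 + 19.2152/60 = 89.320253
  S ⇒ negate
  Lon: split at 3 digits → 101° and 39.1695′; 101 + 39.1695/60 = 101.652825
  E ⇒ keep positive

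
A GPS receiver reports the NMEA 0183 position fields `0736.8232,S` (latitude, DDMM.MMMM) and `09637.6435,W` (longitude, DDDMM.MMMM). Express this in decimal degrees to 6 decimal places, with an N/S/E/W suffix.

7.613720° S, 96.627392° W

φ: degrees = first 2 digits = 7, minutes = 36.8232; 7 + 36.8232/60 = 7.6137200
λ: split at 3 digits → 096° and 37.6435′; 96 + 37.6435/60 = 96.6273917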